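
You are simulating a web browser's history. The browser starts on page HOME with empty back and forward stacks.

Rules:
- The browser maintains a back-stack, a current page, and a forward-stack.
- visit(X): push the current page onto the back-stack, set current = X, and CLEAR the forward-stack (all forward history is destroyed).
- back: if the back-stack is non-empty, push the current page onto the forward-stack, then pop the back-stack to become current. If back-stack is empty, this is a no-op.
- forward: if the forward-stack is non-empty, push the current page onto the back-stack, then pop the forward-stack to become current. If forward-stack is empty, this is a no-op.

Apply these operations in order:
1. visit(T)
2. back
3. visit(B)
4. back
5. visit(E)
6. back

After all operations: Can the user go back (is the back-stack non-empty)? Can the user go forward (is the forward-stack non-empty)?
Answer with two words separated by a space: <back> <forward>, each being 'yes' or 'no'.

Answer: no yes

Derivation:
After 1 (visit(T)): cur=T back=1 fwd=0
After 2 (back): cur=HOME back=0 fwd=1
After 3 (visit(B)): cur=B back=1 fwd=0
After 4 (back): cur=HOME back=0 fwd=1
After 5 (visit(E)): cur=E back=1 fwd=0
After 6 (back): cur=HOME back=0 fwd=1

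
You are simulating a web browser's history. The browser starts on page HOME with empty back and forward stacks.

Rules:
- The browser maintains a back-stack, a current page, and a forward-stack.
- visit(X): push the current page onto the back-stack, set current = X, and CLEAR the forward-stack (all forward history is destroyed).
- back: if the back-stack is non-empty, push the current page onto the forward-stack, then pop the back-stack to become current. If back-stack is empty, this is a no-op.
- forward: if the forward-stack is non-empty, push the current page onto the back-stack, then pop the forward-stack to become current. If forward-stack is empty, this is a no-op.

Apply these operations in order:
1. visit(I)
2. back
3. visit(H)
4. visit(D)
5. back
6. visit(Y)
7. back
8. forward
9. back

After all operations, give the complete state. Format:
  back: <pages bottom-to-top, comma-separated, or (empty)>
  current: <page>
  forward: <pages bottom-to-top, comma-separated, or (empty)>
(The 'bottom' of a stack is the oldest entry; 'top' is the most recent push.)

Answer: back: HOME
current: H
forward: Y

Derivation:
After 1 (visit(I)): cur=I back=1 fwd=0
After 2 (back): cur=HOME back=0 fwd=1
After 3 (visit(H)): cur=H back=1 fwd=0
After 4 (visit(D)): cur=D back=2 fwd=0
After 5 (back): cur=H back=1 fwd=1
After 6 (visit(Y)): cur=Y back=2 fwd=0
After 7 (back): cur=H back=1 fwd=1
After 8 (forward): cur=Y back=2 fwd=0
After 9 (back): cur=H back=1 fwd=1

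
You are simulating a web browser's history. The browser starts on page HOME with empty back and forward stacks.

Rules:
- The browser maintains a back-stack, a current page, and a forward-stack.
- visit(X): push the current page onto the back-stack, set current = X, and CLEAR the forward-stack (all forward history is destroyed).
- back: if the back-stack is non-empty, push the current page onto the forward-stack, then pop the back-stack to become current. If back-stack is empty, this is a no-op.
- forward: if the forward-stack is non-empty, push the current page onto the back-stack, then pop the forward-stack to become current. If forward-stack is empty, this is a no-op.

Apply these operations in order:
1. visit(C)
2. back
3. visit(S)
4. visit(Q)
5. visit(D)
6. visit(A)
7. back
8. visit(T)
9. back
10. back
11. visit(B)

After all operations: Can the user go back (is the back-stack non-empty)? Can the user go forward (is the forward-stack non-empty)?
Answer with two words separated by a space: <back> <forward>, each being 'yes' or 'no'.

After 1 (visit(C)): cur=C back=1 fwd=0
After 2 (back): cur=HOME back=0 fwd=1
After 3 (visit(S)): cur=S back=1 fwd=0
After 4 (visit(Q)): cur=Q back=2 fwd=0
After 5 (visit(D)): cur=D back=3 fwd=0
After 6 (visit(A)): cur=A back=4 fwd=0
After 7 (back): cur=D back=3 fwd=1
After 8 (visit(T)): cur=T back=4 fwd=0
After 9 (back): cur=D back=3 fwd=1
After 10 (back): cur=Q back=2 fwd=2
After 11 (visit(B)): cur=B back=3 fwd=0

Answer: yes no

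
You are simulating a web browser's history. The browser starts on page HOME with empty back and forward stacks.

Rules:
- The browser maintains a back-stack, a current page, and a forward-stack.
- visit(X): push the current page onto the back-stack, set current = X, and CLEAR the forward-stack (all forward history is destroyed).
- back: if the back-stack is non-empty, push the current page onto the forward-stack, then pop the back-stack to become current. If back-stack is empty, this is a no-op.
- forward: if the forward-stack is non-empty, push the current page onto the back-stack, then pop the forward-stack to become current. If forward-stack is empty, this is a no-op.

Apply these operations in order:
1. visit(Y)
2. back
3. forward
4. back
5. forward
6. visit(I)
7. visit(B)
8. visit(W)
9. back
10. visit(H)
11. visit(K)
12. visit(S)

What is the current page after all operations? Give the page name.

Answer: S

Derivation:
After 1 (visit(Y)): cur=Y back=1 fwd=0
After 2 (back): cur=HOME back=0 fwd=1
After 3 (forward): cur=Y back=1 fwd=0
After 4 (back): cur=HOME back=0 fwd=1
After 5 (forward): cur=Y back=1 fwd=0
After 6 (visit(I)): cur=I back=2 fwd=0
After 7 (visit(B)): cur=B back=3 fwd=0
After 8 (visit(W)): cur=W back=4 fwd=0
After 9 (back): cur=B back=3 fwd=1
After 10 (visit(H)): cur=H back=4 fwd=0
After 11 (visit(K)): cur=K back=5 fwd=0
After 12 (visit(S)): cur=S back=6 fwd=0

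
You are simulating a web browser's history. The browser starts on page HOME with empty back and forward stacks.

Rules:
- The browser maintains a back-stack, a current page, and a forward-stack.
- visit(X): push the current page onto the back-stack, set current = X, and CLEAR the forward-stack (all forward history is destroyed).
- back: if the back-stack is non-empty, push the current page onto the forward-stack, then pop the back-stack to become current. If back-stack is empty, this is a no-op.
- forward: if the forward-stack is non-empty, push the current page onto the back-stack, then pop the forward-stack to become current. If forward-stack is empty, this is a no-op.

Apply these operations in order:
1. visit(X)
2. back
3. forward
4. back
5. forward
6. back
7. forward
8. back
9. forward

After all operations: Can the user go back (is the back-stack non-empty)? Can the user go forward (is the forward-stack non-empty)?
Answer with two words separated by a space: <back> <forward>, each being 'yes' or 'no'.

After 1 (visit(X)): cur=X back=1 fwd=0
After 2 (back): cur=HOME back=0 fwd=1
After 3 (forward): cur=X back=1 fwd=0
After 4 (back): cur=HOME back=0 fwd=1
After 5 (forward): cur=X back=1 fwd=0
After 6 (back): cur=HOME back=0 fwd=1
After 7 (forward): cur=X back=1 fwd=0
After 8 (back): cur=HOME back=0 fwd=1
After 9 (forward): cur=X back=1 fwd=0

Answer: yes no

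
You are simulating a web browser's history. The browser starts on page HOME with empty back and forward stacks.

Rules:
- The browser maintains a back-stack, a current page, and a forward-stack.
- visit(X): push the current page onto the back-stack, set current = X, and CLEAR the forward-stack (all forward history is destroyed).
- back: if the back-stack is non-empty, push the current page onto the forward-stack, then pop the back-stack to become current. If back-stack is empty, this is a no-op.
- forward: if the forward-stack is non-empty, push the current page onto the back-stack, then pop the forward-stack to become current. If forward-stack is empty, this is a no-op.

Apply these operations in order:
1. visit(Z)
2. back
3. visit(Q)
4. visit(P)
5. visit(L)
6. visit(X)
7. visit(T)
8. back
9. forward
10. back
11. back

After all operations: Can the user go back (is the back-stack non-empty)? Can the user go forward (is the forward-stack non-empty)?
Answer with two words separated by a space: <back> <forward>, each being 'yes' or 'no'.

Answer: yes yes

Derivation:
After 1 (visit(Z)): cur=Z back=1 fwd=0
After 2 (back): cur=HOME back=0 fwd=1
After 3 (visit(Q)): cur=Q back=1 fwd=0
After 4 (visit(P)): cur=P back=2 fwd=0
After 5 (visit(L)): cur=L back=3 fwd=0
After 6 (visit(X)): cur=X back=4 fwd=0
After 7 (visit(T)): cur=T back=5 fwd=0
After 8 (back): cur=X back=4 fwd=1
After 9 (forward): cur=T back=5 fwd=0
After 10 (back): cur=X back=4 fwd=1
After 11 (back): cur=L back=3 fwd=2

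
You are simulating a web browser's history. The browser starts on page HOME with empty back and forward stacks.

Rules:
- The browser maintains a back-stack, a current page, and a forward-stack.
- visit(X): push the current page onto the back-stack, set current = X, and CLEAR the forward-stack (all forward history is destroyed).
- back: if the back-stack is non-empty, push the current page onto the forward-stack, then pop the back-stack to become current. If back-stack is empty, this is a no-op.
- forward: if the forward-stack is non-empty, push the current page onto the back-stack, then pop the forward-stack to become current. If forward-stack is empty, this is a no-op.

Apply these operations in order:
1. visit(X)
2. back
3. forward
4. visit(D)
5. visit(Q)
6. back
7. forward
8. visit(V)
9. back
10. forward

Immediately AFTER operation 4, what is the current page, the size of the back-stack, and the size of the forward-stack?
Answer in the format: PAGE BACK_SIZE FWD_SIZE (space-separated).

After 1 (visit(X)): cur=X back=1 fwd=0
After 2 (back): cur=HOME back=0 fwd=1
After 3 (forward): cur=X back=1 fwd=0
After 4 (visit(D)): cur=D back=2 fwd=0

D 2 0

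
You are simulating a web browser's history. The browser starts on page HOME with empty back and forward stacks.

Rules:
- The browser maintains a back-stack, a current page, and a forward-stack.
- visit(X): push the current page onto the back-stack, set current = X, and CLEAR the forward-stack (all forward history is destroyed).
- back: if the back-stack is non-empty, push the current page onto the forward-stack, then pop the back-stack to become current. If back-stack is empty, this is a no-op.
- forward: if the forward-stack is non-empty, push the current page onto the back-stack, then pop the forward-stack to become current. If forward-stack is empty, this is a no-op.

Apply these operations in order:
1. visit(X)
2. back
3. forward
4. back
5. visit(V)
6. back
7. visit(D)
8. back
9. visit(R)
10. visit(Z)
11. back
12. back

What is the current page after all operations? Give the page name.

After 1 (visit(X)): cur=X back=1 fwd=0
After 2 (back): cur=HOME back=0 fwd=1
After 3 (forward): cur=X back=1 fwd=0
After 4 (back): cur=HOME back=0 fwd=1
After 5 (visit(V)): cur=V back=1 fwd=0
After 6 (back): cur=HOME back=0 fwd=1
After 7 (visit(D)): cur=D back=1 fwd=0
After 8 (back): cur=HOME back=0 fwd=1
After 9 (visit(R)): cur=R back=1 fwd=0
After 10 (visit(Z)): cur=Z back=2 fwd=0
After 11 (back): cur=R back=1 fwd=1
After 12 (back): cur=HOME back=0 fwd=2

Answer: HOME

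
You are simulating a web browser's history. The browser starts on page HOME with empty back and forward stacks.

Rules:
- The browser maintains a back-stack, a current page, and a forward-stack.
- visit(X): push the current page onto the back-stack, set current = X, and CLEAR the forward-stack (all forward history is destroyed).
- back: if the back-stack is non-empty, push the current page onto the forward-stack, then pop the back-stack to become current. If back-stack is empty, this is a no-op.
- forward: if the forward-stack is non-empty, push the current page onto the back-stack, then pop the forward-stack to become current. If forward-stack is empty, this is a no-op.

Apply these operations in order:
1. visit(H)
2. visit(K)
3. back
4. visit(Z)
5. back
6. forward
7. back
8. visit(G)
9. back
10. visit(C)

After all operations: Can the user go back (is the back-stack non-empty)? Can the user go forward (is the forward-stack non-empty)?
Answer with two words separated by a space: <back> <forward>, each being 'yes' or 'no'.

After 1 (visit(H)): cur=H back=1 fwd=0
After 2 (visit(K)): cur=K back=2 fwd=0
After 3 (back): cur=H back=1 fwd=1
After 4 (visit(Z)): cur=Z back=2 fwd=0
After 5 (back): cur=H back=1 fwd=1
After 6 (forward): cur=Z back=2 fwd=0
After 7 (back): cur=H back=1 fwd=1
After 8 (visit(G)): cur=G back=2 fwd=0
After 9 (back): cur=H back=1 fwd=1
After 10 (visit(C)): cur=C back=2 fwd=0

Answer: yes no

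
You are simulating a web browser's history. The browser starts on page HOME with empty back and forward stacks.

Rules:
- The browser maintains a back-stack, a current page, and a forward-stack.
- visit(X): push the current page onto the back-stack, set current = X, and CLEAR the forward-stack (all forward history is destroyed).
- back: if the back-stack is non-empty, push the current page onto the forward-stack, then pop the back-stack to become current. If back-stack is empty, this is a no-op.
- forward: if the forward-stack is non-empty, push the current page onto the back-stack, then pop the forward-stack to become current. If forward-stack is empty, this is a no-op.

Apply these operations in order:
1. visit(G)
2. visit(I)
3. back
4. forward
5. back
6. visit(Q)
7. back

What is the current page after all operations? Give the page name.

Answer: G

Derivation:
After 1 (visit(G)): cur=G back=1 fwd=0
After 2 (visit(I)): cur=I back=2 fwd=0
After 3 (back): cur=G back=1 fwd=1
After 4 (forward): cur=I back=2 fwd=0
After 5 (back): cur=G back=1 fwd=1
After 6 (visit(Q)): cur=Q back=2 fwd=0
After 7 (back): cur=G back=1 fwd=1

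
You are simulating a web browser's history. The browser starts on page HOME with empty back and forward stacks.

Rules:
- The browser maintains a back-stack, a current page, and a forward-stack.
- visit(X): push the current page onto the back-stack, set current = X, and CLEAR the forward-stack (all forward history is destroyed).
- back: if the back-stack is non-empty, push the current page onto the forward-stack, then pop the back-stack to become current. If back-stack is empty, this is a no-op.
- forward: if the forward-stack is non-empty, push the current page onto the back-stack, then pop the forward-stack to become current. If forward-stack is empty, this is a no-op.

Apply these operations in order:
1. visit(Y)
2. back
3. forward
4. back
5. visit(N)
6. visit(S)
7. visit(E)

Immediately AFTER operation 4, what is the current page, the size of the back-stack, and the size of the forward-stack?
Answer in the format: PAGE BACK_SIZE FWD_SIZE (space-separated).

After 1 (visit(Y)): cur=Y back=1 fwd=0
After 2 (back): cur=HOME back=0 fwd=1
After 3 (forward): cur=Y back=1 fwd=0
After 4 (back): cur=HOME back=0 fwd=1

HOME 0 1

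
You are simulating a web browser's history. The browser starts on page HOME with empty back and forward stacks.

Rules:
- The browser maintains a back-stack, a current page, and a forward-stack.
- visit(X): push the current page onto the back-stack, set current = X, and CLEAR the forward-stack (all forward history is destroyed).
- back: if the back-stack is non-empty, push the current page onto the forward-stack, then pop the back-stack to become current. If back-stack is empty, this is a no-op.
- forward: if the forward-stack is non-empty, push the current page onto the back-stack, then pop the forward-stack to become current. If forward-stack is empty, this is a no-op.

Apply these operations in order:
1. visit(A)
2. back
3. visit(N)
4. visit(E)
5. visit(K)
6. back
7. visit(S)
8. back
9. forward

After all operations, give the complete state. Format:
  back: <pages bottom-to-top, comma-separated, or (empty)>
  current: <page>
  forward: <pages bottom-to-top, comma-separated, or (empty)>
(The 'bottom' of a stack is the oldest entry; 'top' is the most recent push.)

After 1 (visit(A)): cur=A back=1 fwd=0
After 2 (back): cur=HOME back=0 fwd=1
After 3 (visit(N)): cur=N back=1 fwd=0
After 4 (visit(E)): cur=E back=2 fwd=0
After 5 (visit(K)): cur=K back=3 fwd=0
After 6 (back): cur=E back=2 fwd=1
After 7 (visit(S)): cur=S back=3 fwd=0
After 8 (back): cur=E back=2 fwd=1
After 9 (forward): cur=S back=3 fwd=0

Answer: back: HOME,N,E
current: S
forward: (empty)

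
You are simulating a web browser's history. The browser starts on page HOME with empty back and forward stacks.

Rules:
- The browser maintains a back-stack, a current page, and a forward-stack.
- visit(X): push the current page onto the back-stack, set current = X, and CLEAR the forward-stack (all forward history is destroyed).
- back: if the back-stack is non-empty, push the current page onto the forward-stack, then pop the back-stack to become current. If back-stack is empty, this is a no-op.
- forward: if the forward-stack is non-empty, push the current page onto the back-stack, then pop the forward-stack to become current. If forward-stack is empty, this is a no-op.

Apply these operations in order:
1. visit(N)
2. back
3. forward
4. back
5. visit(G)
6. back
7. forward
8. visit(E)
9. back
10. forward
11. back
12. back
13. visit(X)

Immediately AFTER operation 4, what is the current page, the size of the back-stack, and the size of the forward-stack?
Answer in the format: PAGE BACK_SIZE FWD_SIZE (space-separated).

After 1 (visit(N)): cur=N back=1 fwd=0
After 2 (back): cur=HOME back=0 fwd=1
After 3 (forward): cur=N back=1 fwd=0
After 4 (back): cur=HOME back=0 fwd=1

HOME 0 1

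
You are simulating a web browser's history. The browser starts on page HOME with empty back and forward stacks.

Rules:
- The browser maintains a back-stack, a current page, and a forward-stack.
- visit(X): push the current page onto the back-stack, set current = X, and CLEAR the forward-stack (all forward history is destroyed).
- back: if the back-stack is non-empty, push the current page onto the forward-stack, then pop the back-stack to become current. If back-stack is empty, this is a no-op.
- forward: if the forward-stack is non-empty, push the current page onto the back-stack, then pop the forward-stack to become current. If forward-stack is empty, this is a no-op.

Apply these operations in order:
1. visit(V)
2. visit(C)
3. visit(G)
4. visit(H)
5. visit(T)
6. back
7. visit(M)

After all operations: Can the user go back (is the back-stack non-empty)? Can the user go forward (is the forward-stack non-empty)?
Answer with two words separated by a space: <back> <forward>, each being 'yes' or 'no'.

After 1 (visit(V)): cur=V back=1 fwd=0
After 2 (visit(C)): cur=C back=2 fwd=0
After 3 (visit(G)): cur=G back=3 fwd=0
After 4 (visit(H)): cur=H back=4 fwd=0
After 5 (visit(T)): cur=T back=5 fwd=0
After 6 (back): cur=H back=4 fwd=1
After 7 (visit(M)): cur=M back=5 fwd=0

Answer: yes no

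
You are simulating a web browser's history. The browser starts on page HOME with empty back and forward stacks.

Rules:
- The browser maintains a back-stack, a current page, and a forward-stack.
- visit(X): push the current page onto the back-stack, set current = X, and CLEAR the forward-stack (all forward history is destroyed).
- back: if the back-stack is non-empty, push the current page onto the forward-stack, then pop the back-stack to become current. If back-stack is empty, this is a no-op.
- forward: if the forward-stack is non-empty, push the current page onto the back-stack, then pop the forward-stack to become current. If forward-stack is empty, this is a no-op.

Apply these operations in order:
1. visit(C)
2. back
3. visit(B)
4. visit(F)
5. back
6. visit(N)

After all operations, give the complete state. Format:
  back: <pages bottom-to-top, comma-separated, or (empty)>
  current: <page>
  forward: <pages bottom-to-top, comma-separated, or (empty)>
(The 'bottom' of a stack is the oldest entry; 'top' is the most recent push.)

Answer: back: HOME,B
current: N
forward: (empty)

Derivation:
After 1 (visit(C)): cur=C back=1 fwd=0
After 2 (back): cur=HOME back=0 fwd=1
After 3 (visit(B)): cur=B back=1 fwd=0
After 4 (visit(F)): cur=F back=2 fwd=0
After 5 (back): cur=B back=1 fwd=1
After 6 (visit(N)): cur=N back=2 fwd=0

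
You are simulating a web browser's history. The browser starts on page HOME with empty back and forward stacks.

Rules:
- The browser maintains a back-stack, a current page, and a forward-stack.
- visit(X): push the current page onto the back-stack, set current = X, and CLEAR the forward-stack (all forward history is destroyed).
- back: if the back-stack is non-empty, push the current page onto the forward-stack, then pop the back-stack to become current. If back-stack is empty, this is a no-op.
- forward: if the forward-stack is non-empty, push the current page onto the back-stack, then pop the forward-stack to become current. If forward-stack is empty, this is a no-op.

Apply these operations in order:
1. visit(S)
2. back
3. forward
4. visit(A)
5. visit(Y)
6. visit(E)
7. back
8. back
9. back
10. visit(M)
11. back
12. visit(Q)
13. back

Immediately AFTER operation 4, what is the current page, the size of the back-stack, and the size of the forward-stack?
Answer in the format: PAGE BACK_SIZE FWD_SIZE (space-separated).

After 1 (visit(S)): cur=S back=1 fwd=0
After 2 (back): cur=HOME back=0 fwd=1
After 3 (forward): cur=S back=1 fwd=0
After 4 (visit(A)): cur=A back=2 fwd=0

A 2 0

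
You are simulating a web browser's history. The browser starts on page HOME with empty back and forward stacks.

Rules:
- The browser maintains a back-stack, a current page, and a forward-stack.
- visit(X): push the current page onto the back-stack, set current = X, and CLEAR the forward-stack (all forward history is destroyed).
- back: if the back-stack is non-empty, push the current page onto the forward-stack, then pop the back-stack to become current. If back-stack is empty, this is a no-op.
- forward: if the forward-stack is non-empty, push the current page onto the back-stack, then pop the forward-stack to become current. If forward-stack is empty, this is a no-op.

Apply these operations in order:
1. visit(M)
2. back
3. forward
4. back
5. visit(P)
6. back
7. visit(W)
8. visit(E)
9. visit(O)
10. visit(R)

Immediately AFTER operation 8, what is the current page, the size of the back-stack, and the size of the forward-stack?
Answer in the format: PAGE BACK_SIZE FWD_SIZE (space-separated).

After 1 (visit(M)): cur=M back=1 fwd=0
After 2 (back): cur=HOME back=0 fwd=1
After 3 (forward): cur=M back=1 fwd=0
After 4 (back): cur=HOME back=0 fwd=1
After 5 (visit(P)): cur=P back=1 fwd=0
After 6 (back): cur=HOME back=0 fwd=1
After 7 (visit(W)): cur=W back=1 fwd=0
After 8 (visit(E)): cur=E back=2 fwd=0

E 2 0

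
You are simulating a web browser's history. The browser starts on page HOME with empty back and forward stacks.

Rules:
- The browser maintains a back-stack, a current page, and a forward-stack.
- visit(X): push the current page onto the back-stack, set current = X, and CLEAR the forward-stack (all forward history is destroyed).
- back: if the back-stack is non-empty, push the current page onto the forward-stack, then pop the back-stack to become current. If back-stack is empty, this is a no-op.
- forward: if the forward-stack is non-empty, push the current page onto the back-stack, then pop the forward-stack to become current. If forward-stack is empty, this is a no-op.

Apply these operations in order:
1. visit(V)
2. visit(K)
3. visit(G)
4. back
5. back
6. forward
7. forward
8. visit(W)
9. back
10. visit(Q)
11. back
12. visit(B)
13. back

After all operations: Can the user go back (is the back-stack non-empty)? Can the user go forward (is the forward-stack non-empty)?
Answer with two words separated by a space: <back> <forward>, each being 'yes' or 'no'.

Answer: yes yes

Derivation:
After 1 (visit(V)): cur=V back=1 fwd=0
After 2 (visit(K)): cur=K back=2 fwd=0
After 3 (visit(G)): cur=G back=3 fwd=0
After 4 (back): cur=K back=2 fwd=1
After 5 (back): cur=V back=1 fwd=2
After 6 (forward): cur=K back=2 fwd=1
After 7 (forward): cur=G back=3 fwd=0
After 8 (visit(W)): cur=W back=4 fwd=0
After 9 (back): cur=G back=3 fwd=1
After 10 (visit(Q)): cur=Q back=4 fwd=0
After 11 (back): cur=G back=3 fwd=1
After 12 (visit(B)): cur=B back=4 fwd=0
After 13 (back): cur=G back=3 fwd=1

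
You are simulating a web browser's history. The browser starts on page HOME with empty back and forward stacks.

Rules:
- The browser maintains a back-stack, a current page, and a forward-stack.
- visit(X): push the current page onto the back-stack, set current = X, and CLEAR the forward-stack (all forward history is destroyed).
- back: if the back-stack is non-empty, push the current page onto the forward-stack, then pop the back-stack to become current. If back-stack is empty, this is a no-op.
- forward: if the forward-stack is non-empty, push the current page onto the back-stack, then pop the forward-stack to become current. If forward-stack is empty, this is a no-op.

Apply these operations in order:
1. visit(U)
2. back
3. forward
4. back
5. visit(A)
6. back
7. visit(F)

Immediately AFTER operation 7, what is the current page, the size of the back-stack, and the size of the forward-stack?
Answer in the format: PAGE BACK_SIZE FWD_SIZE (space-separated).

After 1 (visit(U)): cur=U back=1 fwd=0
After 2 (back): cur=HOME back=0 fwd=1
After 3 (forward): cur=U back=1 fwd=0
After 4 (back): cur=HOME back=0 fwd=1
After 5 (visit(A)): cur=A back=1 fwd=0
After 6 (back): cur=HOME back=0 fwd=1
After 7 (visit(F)): cur=F back=1 fwd=0

F 1 0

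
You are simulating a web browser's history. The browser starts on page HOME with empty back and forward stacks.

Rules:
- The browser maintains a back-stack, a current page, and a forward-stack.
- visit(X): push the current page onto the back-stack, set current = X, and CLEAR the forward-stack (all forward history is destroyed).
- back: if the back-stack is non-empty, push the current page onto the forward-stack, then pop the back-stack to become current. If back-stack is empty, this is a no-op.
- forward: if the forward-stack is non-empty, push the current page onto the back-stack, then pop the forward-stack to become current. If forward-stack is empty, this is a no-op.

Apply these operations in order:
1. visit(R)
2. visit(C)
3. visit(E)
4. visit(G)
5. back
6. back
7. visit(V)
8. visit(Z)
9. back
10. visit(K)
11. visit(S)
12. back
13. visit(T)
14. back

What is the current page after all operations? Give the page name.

After 1 (visit(R)): cur=R back=1 fwd=0
After 2 (visit(C)): cur=C back=2 fwd=0
After 3 (visit(E)): cur=E back=3 fwd=0
After 4 (visit(G)): cur=G back=4 fwd=0
After 5 (back): cur=E back=3 fwd=1
After 6 (back): cur=C back=2 fwd=2
After 7 (visit(V)): cur=V back=3 fwd=0
After 8 (visit(Z)): cur=Z back=4 fwd=0
After 9 (back): cur=V back=3 fwd=1
After 10 (visit(K)): cur=K back=4 fwd=0
After 11 (visit(S)): cur=S back=5 fwd=0
After 12 (back): cur=K back=4 fwd=1
After 13 (visit(T)): cur=T back=5 fwd=0
After 14 (back): cur=K back=4 fwd=1

Answer: K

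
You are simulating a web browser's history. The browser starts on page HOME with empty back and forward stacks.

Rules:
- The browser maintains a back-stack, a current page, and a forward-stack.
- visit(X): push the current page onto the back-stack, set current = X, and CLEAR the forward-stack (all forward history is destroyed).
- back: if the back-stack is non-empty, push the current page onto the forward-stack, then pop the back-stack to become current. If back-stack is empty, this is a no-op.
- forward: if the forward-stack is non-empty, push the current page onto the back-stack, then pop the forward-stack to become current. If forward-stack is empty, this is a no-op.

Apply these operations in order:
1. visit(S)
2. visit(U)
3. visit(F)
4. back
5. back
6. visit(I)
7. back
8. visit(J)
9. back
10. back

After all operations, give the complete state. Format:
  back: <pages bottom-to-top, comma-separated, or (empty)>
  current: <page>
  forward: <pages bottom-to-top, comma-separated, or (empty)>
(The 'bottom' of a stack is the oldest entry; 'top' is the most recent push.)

Answer: back: (empty)
current: HOME
forward: J,S

Derivation:
After 1 (visit(S)): cur=S back=1 fwd=0
After 2 (visit(U)): cur=U back=2 fwd=0
After 3 (visit(F)): cur=F back=3 fwd=0
After 4 (back): cur=U back=2 fwd=1
After 5 (back): cur=S back=1 fwd=2
After 6 (visit(I)): cur=I back=2 fwd=0
After 7 (back): cur=S back=1 fwd=1
After 8 (visit(J)): cur=J back=2 fwd=0
After 9 (back): cur=S back=1 fwd=1
After 10 (back): cur=HOME back=0 fwd=2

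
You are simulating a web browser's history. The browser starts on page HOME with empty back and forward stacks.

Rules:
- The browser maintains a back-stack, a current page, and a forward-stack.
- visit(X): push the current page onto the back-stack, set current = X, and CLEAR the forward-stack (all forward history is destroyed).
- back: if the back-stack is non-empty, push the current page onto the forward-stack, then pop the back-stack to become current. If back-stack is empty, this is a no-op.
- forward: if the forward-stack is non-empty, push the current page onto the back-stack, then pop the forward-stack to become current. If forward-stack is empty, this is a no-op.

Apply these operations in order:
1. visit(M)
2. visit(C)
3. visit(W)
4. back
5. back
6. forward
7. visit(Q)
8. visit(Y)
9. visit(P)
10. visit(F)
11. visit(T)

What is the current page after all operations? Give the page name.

After 1 (visit(M)): cur=M back=1 fwd=0
After 2 (visit(C)): cur=C back=2 fwd=0
After 3 (visit(W)): cur=W back=3 fwd=0
After 4 (back): cur=C back=2 fwd=1
After 5 (back): cur=M back=1 fwd=2
After 6 (forward): cur=C back=2 fwd=1
After 7 (visit(Q)): cur=Q back=3 fwd=0
After 8 (visit(Y)): cur=Y back=4 fwd=0
After 9 (visit(P)): cur=P back=5 fwd=0
After 10 (visit(F)): cur=F back=6 fwd=0
After 11 (visit(T)): cur=T back=7 fwd=0

Answer: T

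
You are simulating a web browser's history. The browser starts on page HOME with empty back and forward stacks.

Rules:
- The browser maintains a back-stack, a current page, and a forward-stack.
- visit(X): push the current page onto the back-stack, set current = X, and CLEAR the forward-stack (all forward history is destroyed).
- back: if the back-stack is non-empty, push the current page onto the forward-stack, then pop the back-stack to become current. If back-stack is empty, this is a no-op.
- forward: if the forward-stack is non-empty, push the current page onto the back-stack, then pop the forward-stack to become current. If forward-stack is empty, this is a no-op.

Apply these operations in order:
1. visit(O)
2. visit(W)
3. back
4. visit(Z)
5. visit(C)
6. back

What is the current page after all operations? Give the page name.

After 1 (visit(O)): cur=O back=1 fwd=0
After 2 (visit(W)): cur=W back=2 fwd=0
After 3 (back): cur=O back=1 fwd=1
After 4 (visit(Z)): cur=Z back=2 fwd=0
After 5 (visit(C)): cur=C back=3 fwd=0
After 6 (back): cur=Z back=2 fwd=1

Answer: Z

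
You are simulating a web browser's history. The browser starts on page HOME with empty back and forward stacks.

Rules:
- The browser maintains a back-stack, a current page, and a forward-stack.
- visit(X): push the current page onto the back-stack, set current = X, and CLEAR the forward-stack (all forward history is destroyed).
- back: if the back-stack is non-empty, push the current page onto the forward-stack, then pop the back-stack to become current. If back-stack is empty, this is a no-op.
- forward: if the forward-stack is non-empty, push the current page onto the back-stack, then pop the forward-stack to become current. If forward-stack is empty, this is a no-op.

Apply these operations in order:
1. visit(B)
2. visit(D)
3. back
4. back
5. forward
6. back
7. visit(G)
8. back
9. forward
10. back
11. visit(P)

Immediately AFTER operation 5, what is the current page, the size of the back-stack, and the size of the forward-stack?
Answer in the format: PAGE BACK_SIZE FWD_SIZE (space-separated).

After 1 (visit(B)): cur=B back=1 fwd=0
After 2 (visit(D)): cur=D back=2 fwd=0
After 3 (back): cur=B back=1 fwd=1
After 4 (back): cur=HOME back=0 fwd=2
After 5 (forward): cur=B back=1 fwd=1

B 1 1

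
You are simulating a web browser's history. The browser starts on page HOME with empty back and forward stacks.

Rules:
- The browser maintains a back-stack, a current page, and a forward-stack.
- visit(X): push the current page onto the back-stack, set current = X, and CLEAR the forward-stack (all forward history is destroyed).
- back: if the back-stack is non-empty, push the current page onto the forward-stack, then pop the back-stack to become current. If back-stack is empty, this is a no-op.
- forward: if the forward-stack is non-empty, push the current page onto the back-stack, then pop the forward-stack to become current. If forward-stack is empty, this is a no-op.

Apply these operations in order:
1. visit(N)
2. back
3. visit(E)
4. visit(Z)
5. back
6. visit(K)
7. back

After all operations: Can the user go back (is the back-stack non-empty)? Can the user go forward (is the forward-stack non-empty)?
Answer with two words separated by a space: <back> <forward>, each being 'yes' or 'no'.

After 1 (visit(N)): cur=N back=1 fwd=0
After 2 (back): cur=HOME back=0 fwd=1
After 3 (visit(E)): cur=E back=1 fwd=0
After 4 (visit(Z)): cur=Z back=2 fwd=0
After 5 (back): cur=E back=1 fwd=1
After 6 (visit(K)): cur=K back=2 fwd=0
After 7 (back): cur=E back=1 fwd=1

Answer: yes yes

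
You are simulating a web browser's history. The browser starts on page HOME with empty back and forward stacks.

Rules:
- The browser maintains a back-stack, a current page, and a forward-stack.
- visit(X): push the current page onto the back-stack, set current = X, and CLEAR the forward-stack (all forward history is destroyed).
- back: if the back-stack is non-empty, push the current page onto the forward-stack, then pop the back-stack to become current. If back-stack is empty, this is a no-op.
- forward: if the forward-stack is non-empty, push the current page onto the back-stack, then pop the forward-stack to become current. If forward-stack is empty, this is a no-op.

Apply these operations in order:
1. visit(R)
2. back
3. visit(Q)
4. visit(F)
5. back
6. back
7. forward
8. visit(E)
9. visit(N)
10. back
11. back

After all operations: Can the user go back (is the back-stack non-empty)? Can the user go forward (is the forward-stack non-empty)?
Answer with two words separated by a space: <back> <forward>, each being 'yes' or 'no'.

After 1 (visit(R)): cur=R back=1 fwd=0
After 2 (back): cur=HOME back=0 fwd=1
After 3 (visit(Q)): cur=Q back=1 fwd=0
After 4 (visit(F)): cur=F back=2 fwd=0
After 5 (back): cur=Q back=1 fwd=1
After 6 (back): cur=HOME back=0 fwd=2
After 7 (forward): cur=Q back=1 fwd=1
After 8 (visit(E)): cur=E back=2 fwd=0
After 9 (visit(N)): cur=N back=3 fwd=0
After 10 (back): cur=E back=2 fwd=1
After 11 (back): cur=Q back=1 fwd=2

Answer: yes yes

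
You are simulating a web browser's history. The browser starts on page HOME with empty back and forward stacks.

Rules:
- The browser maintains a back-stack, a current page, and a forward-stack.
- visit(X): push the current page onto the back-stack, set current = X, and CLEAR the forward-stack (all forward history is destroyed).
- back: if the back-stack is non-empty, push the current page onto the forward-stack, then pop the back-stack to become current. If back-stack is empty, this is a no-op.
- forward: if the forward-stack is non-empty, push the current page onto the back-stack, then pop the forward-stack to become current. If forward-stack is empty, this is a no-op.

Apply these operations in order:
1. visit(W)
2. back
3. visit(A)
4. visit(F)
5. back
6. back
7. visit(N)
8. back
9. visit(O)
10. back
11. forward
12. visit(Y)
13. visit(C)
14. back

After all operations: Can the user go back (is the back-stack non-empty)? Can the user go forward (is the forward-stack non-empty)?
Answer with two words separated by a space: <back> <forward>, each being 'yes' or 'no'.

After 1 (visit(W)): cur=W back=1 fwd=0
After 2 (back): cur=HOME back=0 fwd=1
After 3 (visit(A)): cur=A back=1 fwd=0
After 4 (visit(F)): cur=F back=2 fwd=0
After 5 (back): cur=A back=1 fwd=1
After 6 (back): cur=HOME back=0 fwd=2
After 7 (visit(N)): cur=N back=1 fwd=0
After 8 (back): cur=HOME back=0 fwd=1
After 9 (visit(O)): cur=O back=1 fwd=0
After 10 (back): cur=HOME back=0 fwd=1
After 11 (forward): cur=O back=1 fwd=0
After 12 (visit(Y)): cur=Y back=2 fwd=0
After 13 (visit(C)): cur=C back=3 fwd=0
After 14 (back): cur=Y back=2 fwd=1

Answer: yes yes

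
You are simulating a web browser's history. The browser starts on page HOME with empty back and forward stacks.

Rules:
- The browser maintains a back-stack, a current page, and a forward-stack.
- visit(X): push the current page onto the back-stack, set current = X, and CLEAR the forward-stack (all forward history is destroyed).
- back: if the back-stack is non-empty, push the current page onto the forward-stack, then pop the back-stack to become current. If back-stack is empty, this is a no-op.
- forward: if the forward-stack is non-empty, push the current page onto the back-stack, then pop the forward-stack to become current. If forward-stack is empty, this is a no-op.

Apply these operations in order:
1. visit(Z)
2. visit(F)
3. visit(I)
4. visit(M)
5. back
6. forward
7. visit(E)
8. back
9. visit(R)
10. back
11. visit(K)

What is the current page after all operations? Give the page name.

Answer: K

Derivation:
After 1 (visit(Z)): cur=Z back=1 fwd=0
After 2 (visit(F)): cur=F back=2 fwd=0
After 3 (visit(I)): cur=I back=3 fwd=0
After 4 (visit(M)): cur=M back=4 fwd=0
After 5 (back): cur=I back=3 fwd=1
After 6 (forward): cur=M back=4 fwd=0
After 7 (visit(E)): cur=E back=5 fwd=0
After 8 (back): cur=M back=4 fwd=1
After 9 (visit(R)): cur=R back=5 fwd=0
After 10 (back): cur=M back=4 fwd=1
After 11 (visit(K)): cur=K back=5 fwd=0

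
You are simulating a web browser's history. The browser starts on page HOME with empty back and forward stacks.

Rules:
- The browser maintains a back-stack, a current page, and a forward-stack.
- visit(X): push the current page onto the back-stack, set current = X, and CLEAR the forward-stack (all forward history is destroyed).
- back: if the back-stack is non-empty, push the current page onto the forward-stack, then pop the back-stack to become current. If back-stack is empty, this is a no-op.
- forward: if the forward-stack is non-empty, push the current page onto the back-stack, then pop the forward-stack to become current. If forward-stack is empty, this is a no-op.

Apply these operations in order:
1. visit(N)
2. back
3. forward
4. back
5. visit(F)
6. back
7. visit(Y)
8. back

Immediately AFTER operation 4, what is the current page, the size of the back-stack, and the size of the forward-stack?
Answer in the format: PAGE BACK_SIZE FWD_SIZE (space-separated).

After 1 (visit(N)): cur=N back=1 fwd=0
After 2 (back): cur=HOME back=0 fwd=1
After 3 (forward): cur=N back=1 fwd=0
After 4 (back): cur=HOME back=0 fwd=1

HOME 0 1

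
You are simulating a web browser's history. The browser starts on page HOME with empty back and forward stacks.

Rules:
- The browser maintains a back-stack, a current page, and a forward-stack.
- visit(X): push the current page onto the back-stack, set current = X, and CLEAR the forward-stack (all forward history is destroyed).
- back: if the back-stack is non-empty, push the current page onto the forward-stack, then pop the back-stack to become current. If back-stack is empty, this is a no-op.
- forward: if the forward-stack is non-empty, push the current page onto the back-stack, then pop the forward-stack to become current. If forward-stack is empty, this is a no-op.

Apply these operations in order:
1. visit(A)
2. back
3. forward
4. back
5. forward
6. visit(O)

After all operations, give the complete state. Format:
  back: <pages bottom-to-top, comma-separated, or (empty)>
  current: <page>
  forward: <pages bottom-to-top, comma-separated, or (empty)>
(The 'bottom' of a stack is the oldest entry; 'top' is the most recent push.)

After 1 (visit(A)): cur=A back=1 fwd=0
After 2 (back): cur=HOME back=0 fwd=1
After 3 (forward): cur=A back=1 fwd=0
After 4 (back): cur=HOME back=0 fwd=1
After 5 (forward): cur=A back=1 fwd=0
After 6 (visit(O)): cur=O back=2 fwd=0

Answer: back: HOME,A
current: O
forward: (empty)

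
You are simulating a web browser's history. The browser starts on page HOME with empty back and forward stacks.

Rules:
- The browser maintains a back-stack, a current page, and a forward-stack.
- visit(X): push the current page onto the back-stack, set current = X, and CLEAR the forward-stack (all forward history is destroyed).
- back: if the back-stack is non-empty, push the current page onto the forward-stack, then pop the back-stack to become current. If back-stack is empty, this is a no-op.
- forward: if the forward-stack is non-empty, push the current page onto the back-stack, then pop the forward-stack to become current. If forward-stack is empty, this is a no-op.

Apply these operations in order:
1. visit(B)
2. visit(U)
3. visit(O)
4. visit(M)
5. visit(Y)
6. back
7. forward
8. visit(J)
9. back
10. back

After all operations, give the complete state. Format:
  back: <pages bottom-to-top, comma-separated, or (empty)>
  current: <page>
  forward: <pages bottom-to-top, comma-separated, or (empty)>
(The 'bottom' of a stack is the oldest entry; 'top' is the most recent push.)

After 1 (visit(B)): cur=B back=1 fwd=0
After 2 (visit(U)): cur=U back=2 fwd=0
After 3 (visit(O)): cur=O back=3 fwd=0
After 4 (visit(M)): cur=M back=4 fwd=0
After 5 (visit(Y)): cur=Y back=5 fwd=0
After 6 (back): cur=M back=4 fwd=1
After 7 (forward): cur=Y back=5 fwd=0
After 8 (visit(J)): cur=J back=6 fwd=0
After 9 (back): cur=Y back=5 fwd=1
After 10 (back): cur=M back=4 fwd=2

Answer: back: HOME,B,U,O
current: M
forward: J,Y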